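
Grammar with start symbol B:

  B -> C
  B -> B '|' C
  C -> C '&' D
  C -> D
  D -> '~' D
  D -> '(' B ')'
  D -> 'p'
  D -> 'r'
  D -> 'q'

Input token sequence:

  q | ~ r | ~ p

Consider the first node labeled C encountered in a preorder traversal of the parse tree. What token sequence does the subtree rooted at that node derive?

[B [B [B [C [D q]]] | [C [D ~ [D r]]]] | [C [D ~ [D p]]]]

q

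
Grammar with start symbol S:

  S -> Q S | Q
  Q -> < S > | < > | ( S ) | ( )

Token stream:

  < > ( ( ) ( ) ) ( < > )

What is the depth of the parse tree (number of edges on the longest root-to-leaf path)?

[S [Q < >] [S [Q ( [S [Q ( )] [S [Q ( )]]] )] [S [Q ( [S [Q < >]] )]]]]

6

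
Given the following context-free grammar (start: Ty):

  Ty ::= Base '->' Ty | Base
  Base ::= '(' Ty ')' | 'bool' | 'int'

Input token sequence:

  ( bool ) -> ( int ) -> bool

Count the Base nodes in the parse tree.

[Ty [Base ( [Ty [Base bool]] )] -> [Ty [Base ( [Ty [Base int]] )] -> [Ty [Base bool]]]]

5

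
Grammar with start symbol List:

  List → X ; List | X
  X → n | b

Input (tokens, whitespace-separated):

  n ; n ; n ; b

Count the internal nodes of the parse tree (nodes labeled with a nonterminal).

8

[List [X n] ; [List [X n] ; [List [X n] ; [List [X b]]]]]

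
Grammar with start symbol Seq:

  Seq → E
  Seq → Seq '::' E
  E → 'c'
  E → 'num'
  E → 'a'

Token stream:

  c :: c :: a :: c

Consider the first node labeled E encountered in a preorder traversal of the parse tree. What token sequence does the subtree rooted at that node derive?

[Seq [Seq [Seq [Seq [E c]] :: [E c]] :: [E a]] :: [E c]]

c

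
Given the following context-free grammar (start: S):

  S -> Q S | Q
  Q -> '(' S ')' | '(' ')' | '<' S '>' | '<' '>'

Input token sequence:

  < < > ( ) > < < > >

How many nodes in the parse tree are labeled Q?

[S [Q < [S [Q < >] [S [Q ( )]]] >] [S [Q < [S [Q < >]] >]]]

5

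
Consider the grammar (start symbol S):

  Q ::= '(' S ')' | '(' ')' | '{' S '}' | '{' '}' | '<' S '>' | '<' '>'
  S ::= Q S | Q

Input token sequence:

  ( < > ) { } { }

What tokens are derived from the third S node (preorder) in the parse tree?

[S [Q ( [S [Q < >]] )] [S [Q { }] [S [Q { }]]]]

{ } { }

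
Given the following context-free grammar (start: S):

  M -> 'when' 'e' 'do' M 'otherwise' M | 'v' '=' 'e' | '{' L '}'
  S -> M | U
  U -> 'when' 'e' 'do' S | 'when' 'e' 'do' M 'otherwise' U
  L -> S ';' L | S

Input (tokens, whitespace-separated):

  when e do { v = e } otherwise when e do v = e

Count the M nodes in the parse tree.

3

[S [U when e do [M { [L [S [M v = e]]] }] otherwise [U when e do [S [M v = e]]]]]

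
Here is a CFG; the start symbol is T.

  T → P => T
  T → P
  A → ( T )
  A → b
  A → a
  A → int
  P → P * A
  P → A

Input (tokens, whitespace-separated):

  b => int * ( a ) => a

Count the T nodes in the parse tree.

4

[T [P [A b]] => [T [P [P [A int]] * [A ( [T [P [A a]]] )]] => [T [P [A a]]]]]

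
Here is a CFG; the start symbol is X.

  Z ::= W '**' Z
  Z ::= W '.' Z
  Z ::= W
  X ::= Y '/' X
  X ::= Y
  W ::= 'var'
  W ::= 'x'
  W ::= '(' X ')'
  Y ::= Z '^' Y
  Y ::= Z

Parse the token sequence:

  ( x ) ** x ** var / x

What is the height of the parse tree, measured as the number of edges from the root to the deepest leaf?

8

[X [Y [Z [W ( [X [Y [Z [W x]]]] )] ** [Z [W x] ** [Z [W var]]]]] / [X [Y [Z [W x]]]]]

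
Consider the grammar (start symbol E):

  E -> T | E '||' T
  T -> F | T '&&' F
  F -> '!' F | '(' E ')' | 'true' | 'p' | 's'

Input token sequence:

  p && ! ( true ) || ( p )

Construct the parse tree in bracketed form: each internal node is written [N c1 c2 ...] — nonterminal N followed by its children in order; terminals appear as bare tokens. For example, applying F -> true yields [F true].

[E [E [T [T [F p]] && [F ! [F ( [E [T [F true]]] )]]]] || [T [F ( [E [T [F p]]] )]]]

E
E || T
T || T
T && F || T
F && F || T
p && F || T
p && ! F || T
p && ! ( E ) || T
p && ! ( T ) || T
p && ! ( F ) || T
p && ! ( true ) || T
p && ! ( true ) || F
p && ! ( true ) || ( E )
p && ! ( true ) || ( T )
p && ! ( true ) || ( F )
p && ! ( true ) || ( p )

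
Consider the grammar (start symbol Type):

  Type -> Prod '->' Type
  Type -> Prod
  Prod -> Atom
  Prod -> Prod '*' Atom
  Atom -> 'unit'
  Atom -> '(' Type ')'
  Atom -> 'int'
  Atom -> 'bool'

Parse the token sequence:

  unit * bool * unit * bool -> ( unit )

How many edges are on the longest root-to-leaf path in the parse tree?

[Type [Prod [Prod [Prod [Prod [Atom unit]] * [Atom bool]] * [Atom unit]] * [Atom bool]] -> [Type [Prod [Atom ( [Type [Prod [Atom unit]]] )]]]]

7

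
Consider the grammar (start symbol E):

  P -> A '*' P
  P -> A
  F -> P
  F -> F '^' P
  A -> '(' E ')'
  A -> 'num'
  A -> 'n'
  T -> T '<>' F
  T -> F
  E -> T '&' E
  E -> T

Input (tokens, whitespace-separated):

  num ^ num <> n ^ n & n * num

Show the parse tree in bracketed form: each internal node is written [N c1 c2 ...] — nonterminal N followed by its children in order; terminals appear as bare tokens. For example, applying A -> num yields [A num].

E
T & E
T <> F & E
F <> F & E
F ^ P <> F & E
P ^ P <> F & E
A ^ P <> F & E
num ^ P <> F & E
num ^ A <> F & E
num ^ num <> F & E
num ^ num <> F ^ P & E
num ^ num <> P ^ P & E
num ^ num <> A ^ P & E
num ^ num <> n ^ P & E
num ^ num <> n ^ A & E
num ^ num <> n ^ n & E
num ^ num <> n ^ n & T
num ^ num <> n ^ n & F
num ^ num <> n ^ n & P
num ^ num <> n ^ n & A * P
num ^ num <> n ^ n & n * P
num ^ num <> n ^ n & n * A
num ^ num <> n ^ n & n * num

[E [T [T [F [F [P [A num]]] ^ [P [A num]]]] <> [F [F [P [A n]]] ^ [P [A n]]]] & [E [T [F [P [A n] * [P [A num]]]]]]]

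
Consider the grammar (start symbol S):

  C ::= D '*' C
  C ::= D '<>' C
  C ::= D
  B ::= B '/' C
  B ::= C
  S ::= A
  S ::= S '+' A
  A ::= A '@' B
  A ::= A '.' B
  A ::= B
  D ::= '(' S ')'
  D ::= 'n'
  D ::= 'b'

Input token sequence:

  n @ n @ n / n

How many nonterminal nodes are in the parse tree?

[S [A [A [A [B [C [D n]]]] @ [B [C [D n]]]] @ [B [B [C [D n]]] / [C [D n]]]]]

16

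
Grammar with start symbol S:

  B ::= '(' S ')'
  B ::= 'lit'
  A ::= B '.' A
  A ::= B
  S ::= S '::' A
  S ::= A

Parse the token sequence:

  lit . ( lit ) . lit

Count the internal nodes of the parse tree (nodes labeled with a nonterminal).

10

[S [A [B lit] . [A [B ( [S [A [B lit]]] )] . [A [B lit]]]]]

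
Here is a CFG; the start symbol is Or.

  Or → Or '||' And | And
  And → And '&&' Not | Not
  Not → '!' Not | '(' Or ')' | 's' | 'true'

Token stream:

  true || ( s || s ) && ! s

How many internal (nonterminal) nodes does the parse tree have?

[Or [Or [And [Not true]]] || [And [And [Not ( [Or [Or [And [Not s]]] || [And [Not s]]] )]] && [Not ! [Not s]]]]

15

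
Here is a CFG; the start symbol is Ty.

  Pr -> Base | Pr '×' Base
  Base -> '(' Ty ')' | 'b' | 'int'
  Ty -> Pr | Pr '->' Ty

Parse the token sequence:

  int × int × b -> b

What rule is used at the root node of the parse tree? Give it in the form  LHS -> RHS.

[Ty [Pr [Pr [Pr [Base int]] × [Base int]] × [Base b]] -> [Ty [Pr [Base b]]]]

Ty -> Pr '->' Ty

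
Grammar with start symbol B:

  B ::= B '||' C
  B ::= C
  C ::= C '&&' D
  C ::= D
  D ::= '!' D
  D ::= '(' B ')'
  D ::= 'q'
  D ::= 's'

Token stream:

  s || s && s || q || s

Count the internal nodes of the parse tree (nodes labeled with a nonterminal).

[B [B [B [B [C [D s]]] || [C [C [D s]] && [D s]]] || [C [D q]]] || [C [D s]]]

14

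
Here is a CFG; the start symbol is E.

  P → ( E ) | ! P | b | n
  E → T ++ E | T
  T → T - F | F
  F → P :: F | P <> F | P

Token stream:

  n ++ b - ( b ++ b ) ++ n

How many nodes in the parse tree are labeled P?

[E [T [F [P n]]] ++ [E [T [T [F [P b]]] - [F [P ( [E [T [F [P b]]] ++ [E [T [F [P b]]]]] )]]] ++ [E [T [F [P n]]]]]]

6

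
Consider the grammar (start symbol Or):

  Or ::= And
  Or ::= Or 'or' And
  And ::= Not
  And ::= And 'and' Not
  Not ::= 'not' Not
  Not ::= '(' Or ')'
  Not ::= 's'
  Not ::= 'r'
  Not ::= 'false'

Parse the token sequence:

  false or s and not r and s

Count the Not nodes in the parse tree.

[Or [Or [And [Not false]]] or [And [And [And [Not s]] and [Not not [Not r]]] and [Not s]]]

5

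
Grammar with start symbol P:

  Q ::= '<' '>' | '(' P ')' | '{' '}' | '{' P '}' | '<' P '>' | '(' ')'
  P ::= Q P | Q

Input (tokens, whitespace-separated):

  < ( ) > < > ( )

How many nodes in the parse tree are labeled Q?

4

[P [Q < [P [Q ( )]] >] [P [Q < >] [P [Q ( )]]]]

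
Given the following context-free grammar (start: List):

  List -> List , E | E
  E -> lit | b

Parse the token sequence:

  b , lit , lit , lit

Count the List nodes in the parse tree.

4

[List [List [List [List [E b]] , [E lit]] , [E lit]] , [E lit]]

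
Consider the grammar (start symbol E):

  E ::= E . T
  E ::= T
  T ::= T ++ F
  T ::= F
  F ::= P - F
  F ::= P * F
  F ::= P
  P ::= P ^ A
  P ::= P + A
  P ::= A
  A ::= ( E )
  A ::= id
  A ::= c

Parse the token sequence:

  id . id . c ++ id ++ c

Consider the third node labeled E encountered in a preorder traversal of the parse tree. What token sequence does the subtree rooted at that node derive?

id

[E [E [E [T [F [P [A id]]]]] . [T [F [P [A id]]]]] . [T [T [T [F [P [A c]]]] ++ [F [P [A id]]]] ++ [F [P [A c]]]]]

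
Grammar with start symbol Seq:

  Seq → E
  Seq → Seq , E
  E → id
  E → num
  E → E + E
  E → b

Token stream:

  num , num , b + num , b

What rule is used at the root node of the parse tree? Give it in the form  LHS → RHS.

[Seq [Seq [Seq [Seq [E num]] , [E num]] , [E [E b] + [E num]]] , [E b]]

Seq → Seq , E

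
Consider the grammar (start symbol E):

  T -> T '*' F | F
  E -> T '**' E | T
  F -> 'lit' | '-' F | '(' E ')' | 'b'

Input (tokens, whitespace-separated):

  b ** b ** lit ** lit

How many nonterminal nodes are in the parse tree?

[E [T [F b]] ** [E [T [F b]] ** [E [T [F lit]] ** [E [T [F lit]]]]]]

12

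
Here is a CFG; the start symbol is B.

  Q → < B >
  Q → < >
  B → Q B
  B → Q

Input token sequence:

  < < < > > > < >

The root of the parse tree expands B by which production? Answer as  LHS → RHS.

[B [Q < [B [Q < [B [Q < >]] >]] >] [B [Q < >]]]

B → Q B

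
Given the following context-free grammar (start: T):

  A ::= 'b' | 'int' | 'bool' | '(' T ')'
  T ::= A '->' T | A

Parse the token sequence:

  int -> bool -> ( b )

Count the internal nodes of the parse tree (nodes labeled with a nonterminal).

8

[T [A int] -> [T [A bool] -> [T [A ( [T [A b]] )]]]]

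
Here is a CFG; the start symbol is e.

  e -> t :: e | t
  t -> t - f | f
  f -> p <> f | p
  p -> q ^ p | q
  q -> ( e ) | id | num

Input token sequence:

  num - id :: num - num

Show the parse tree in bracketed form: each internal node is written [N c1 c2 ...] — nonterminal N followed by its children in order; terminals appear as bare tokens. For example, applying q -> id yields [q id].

e
t :: e
t - f :: e
f - f :: e
p - f :: e
q - f :: e
num - f :: e
num - p :: e
num - q :: e
num - id :: e
num - id :: t
num - id :: t - f
num - id :: f - f
num - id :: p - f
num - id :: q - f
num - id :: num - f
num - id :: num - p
num - id :: num - q
num - id :: num - num

[e [t [t [f [p [q num]]]] - [f [p [q id]]]] :: [e [t [t [f [p [q num]]]] - [f [p [q num]]]]]]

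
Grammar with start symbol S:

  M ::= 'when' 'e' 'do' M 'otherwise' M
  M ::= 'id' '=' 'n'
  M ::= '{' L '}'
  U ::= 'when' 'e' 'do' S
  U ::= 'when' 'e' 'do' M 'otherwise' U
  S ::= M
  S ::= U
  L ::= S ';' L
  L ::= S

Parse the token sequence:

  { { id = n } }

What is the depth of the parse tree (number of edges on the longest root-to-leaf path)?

[S [M { [L [S [M { [L [S [M id = n]]] }]]] }]]

8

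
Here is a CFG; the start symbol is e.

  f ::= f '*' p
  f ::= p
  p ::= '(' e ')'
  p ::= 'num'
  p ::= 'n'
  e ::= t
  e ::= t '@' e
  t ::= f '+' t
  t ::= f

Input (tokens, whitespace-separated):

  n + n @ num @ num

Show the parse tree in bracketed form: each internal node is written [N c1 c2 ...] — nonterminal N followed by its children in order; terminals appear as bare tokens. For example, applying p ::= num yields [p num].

e
t @ e
f + t @ e
p + t @ e
n + t @ e
n + f @ e
n + p @ e
n + n @ e
n + n @ t @ e
n + n @ f @ e
n + n @ p @ e
n + n @ num @ e
n + n @ num @ t
n + n @ num @ f
n + n @ num @ p
n + n @ num @ num

[e [t [f [p n]] + [t [f [p n]]]] @ [e [t [f [p num]]] @ [e [t [f [p num]]]]]]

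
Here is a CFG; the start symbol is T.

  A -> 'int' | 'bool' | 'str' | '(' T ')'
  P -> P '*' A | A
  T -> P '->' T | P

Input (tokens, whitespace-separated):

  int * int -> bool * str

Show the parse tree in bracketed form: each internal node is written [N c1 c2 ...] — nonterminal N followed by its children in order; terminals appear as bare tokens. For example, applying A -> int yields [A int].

[T [P [P [A int]] * [A int]] -> [T [P [P [A bool]] * [A str]]]]

T
P -> T
P * A -> T
A * A -> T
int * A -> T
int * int -> T
int * int -> P
int * int -> P * A
int * int -> A * A
int * int -> bool * A
int * int -> bool * str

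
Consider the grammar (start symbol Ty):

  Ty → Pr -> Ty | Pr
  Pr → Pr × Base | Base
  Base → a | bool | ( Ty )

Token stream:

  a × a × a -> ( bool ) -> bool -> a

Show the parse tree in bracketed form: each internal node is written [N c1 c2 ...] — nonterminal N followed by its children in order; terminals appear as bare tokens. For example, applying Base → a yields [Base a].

Ty
Pr -> Ty
Pr × Base -> Ty
Pr × Base × Base -> Ty
Base × Base × Base -> Ty
a × Base × Base -> Ty
a × a × Base -> Ty
a × a × a -> Ty
a × a × a -> Pr -> Ty
a × a × a -> Base -> Ty
a × a × a -> ( Ty ) -> Ty
a × a × a -> ( Pr ) -> Ty
a × a × a -> ( Base ) -> Ty
a × a × a -> ( bool ) -> Ty
a × a × a -> ( bool ) -> Pr -> Ty
a × a × a -> ( bool ) -> Base -> Ty
a × a × a -> ( bool ) -> bool -> Ty
a × a × a -> ( bool ) -> bool -> Pr
a × a × a -> ( bool ) -> bool -> Base
a × a × a -> ( bool ) -> bool -> a

[Ty [Pr [Pr [Pr [Base a]] × [Base a]] × [Base a]] -> [Ty [Pr [Base ( [Ty [Pr [Base bool]]] )]] -> [Ty [Pr [Base bool]] -> [Ty [Pr [Base a]]]]]]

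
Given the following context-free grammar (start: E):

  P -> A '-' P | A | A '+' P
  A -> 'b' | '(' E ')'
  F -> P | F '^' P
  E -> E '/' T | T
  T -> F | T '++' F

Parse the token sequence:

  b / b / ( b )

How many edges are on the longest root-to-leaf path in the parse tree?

[E [E [E [T [F [P [A b]]]]] / [T [F [P [A b]]]]] / [T [F [P [A ( [E [T [F [P [A b]]]]] )]]]]]

10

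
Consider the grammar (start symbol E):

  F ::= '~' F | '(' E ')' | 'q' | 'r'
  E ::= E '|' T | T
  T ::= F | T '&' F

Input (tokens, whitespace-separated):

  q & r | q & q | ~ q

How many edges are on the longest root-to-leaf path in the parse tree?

[E [E [E [T [T [F q]] & [F r]]] | [T [T [F q]] & [F q]]] | [T [F ~ [F q]]]]

6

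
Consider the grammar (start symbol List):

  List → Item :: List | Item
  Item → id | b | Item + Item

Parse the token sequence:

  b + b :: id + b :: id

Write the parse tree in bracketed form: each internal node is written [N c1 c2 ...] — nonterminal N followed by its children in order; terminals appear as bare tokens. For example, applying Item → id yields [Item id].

[List [Item [Item b] + [Item b]] :: [List [Item [Item id] + [Item b]] :: [List [Item id]]]]

List
Item :: List
Item + Item :: List
b + Item :: List
b + b :: List
b + b :: Item :: List
b + b :: Item + Item :: List
b + b :: id + Item :: List
b + b :: id + b :: List
b + b :: id + b :: Item
b + b :: id + b :: id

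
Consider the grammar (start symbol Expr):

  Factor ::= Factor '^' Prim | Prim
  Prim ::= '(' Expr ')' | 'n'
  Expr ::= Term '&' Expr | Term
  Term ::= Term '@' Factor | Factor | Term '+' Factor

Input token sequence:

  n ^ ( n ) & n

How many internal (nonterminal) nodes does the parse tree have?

[Expr [Term [Factor [Factor [Prim n]] ^ [Prim ( [Expr [Term [Factor [Prim n]]]] )]]] & [Expr [Term [Factor [Prim n]]]]]

14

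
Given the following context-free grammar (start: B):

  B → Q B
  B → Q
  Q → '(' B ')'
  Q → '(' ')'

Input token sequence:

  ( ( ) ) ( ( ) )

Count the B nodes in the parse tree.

[B [Q ( [B [Q ( )]] )] [B [Q ( [B [Q ( )]] )]]]

4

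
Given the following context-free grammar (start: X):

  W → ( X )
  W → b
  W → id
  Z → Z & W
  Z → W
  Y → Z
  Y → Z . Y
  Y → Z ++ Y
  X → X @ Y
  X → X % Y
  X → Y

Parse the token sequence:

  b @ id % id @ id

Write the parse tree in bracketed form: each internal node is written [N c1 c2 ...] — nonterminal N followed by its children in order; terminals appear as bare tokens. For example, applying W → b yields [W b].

X
X @ Y
X % Y @ Y
X @ Y % Y @ Y
Y @ Y % Y @ Y
Z @ Y % Y @ Y
W @ Y % Y @ Y
b @ Y % Y @ Y
b @ Z % Y @ Y
b @ W % Y @ Y
b @ id % Y @ Y
b @ id % Z @ Y
b @ id % W @ Y
b @ id % id @ Y
b @ id % id @ Z
b @ id % id @ W
b @ id % id @ id

[X [X [X [X [Y [Z [W b]]]] @ [Y [Z [W id]]]] % [Y [Z [W id]]]] @ [Y [Z [W id]]]]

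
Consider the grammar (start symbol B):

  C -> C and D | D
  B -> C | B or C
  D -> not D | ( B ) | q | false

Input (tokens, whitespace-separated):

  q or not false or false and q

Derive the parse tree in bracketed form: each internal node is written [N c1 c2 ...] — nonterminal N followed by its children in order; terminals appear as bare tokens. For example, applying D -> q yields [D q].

B
B or C
B or C or C
C or C or C
D or C or C
q or C or C
q or D or C
q or not D or C
q or not false or C
q or not false or C and D
q or not false or D and D
q or not false or false and D
q or not false or false and q

[B [B [B [C [D q]]] or [C [D not [D false]]]] or [C [C [D false]] and [D q]]]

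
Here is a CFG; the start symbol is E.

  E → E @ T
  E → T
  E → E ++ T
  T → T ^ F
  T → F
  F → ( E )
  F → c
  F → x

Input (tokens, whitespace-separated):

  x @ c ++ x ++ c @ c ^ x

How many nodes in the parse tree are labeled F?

6

[E [E [E [E [E [T [F x]]] @ [T [F c]]] ++ [T [F x]]] ++ [T [F c]]] @ [T [T [F c]] ^ [F x]]]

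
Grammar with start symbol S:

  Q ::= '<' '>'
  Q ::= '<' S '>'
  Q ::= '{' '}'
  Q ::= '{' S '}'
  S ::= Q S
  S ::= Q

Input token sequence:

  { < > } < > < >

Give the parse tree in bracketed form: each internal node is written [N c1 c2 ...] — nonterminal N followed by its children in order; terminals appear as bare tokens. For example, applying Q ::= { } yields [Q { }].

[S [Q { [S [Q < >]] }] [S [Q < >] [S [Q < >]]]]

S
Q S
{ S } S
{ Q } S
{ < > } S
{ < > } Q S
{ < > } < > S
{ < > } < > Q
{ < > } < > < >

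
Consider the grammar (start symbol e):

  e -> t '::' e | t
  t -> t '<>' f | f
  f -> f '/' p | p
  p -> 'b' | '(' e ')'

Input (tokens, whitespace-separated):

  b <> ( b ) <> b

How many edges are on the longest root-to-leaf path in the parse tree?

9

[e [t [t [t [f [p b]]] <> [f [p ( [e [t [f [p b]]]] )]]] <> [f [p b]]]]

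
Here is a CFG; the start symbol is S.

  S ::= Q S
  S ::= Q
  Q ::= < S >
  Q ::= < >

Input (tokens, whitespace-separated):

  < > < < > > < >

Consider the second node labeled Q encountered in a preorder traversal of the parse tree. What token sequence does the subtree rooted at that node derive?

[S [Q < >] [S [Q < [S [Q < >]] >] [S [Q < >]]]]

< < > >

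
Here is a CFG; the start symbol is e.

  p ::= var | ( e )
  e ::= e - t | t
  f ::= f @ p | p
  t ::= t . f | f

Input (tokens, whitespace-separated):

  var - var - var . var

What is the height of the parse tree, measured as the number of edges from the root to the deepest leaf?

6

[e [e [e [t [f [p var]]]] - [t [f [p var]]]] - [t [t [f [p var]]] . [f [p var]]]]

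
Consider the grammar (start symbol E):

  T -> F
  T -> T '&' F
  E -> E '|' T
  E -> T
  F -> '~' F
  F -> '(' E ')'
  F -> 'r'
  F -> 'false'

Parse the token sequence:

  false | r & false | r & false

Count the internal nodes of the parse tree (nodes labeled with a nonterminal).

[E [E [E [T [F false]]] | [T [T [F r]] & [F false]]] | [T [T [F r]] & [F false]]]

13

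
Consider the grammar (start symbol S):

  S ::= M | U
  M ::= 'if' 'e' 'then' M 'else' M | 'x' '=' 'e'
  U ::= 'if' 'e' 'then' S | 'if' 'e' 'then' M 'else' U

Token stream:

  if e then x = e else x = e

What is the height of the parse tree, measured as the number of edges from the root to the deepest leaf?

3

[S [M if e then [M x = e] else [M x = e]]]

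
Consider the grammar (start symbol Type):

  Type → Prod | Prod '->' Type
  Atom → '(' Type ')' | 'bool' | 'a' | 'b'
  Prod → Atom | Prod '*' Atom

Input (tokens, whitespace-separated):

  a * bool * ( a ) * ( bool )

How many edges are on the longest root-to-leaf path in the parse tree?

[Type [Prod [Prod [Prod [Prod [Atom a]] * [Atom bool]] * [Atom ( [Type [Prod [Atom a]]] )]] * [Atom ( [Type [Prod [Atom bool]]] )]]]

7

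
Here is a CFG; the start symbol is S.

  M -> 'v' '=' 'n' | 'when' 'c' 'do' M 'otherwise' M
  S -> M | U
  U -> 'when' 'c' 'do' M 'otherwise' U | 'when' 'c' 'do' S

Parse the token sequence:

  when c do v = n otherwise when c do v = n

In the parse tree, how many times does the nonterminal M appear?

2

[S [U when c do [M v = n] otherwise [U when c do [S [M v = n]]]]]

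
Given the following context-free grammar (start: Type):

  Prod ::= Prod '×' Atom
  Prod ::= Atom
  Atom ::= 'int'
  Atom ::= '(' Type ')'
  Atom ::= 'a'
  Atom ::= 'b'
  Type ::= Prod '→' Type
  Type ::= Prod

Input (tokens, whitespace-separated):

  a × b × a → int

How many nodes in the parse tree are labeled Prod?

4

[Type [Prod [Prod [Prod [Atom a]] × [Atom b]] × [Atom a]] → [Type [Prod [Atom int]]]]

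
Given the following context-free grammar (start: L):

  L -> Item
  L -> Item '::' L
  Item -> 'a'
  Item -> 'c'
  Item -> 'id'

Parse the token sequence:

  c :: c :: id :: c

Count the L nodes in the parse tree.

4

[L [Item c] :: [L [Item c] :: [L [Item id] :: [L [Item c]]]]]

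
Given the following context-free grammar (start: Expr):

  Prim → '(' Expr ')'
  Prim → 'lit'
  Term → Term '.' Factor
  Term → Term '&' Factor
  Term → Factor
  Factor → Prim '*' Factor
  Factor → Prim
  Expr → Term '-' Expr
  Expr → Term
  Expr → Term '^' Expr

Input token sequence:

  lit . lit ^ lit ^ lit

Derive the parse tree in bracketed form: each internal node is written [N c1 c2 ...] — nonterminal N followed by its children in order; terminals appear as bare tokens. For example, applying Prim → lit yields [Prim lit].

[Expr [Term [Term [Factor [Prim lit]]] . [Factor [Prim lit]]] ^ [Expr [Term [Factor [Prim lit]]] ^ [Expr [Term [Factor [Prim lit]]]]]]

Expr
Term ^ Expr
Term . Factor ^ Expr
Factor . Factor ^ Expr
Prim . Factor ^ Expr
lit . Factor ^ Expr
lit . Prim ^ Expr
lit . lit ^ Expr
lit . lit ^ Term ^ Expr
lit . lit ^ Factor ^ Expr
lit . lit ^ Prim ^ Expr
lit . lit ^ lit ^ Expr
lit . lit ^ lit ^ Term
lit . lit ^ lit ^ Factor
lit . lit ^ lit ^ Prim
lit . lit ^ lit ^ lit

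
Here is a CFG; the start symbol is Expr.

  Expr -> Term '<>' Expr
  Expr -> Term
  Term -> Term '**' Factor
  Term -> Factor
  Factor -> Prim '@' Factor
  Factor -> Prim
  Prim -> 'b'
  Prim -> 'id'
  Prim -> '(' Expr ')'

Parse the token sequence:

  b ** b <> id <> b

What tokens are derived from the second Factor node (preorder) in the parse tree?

[Expr [Term [Term [Factor [Prim b]]] ** [Factor [Prim b]]] <> [Expr [Term [Factor [Prim id]]] <> [Expr [Term [Factor [Prim b]]]]]]

b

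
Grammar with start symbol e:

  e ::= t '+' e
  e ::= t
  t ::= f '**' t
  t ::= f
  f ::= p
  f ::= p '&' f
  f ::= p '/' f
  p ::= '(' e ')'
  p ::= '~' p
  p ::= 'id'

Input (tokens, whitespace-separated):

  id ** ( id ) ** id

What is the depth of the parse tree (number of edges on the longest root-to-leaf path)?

[e [t [f [p id]] ** [t [f [p ( [e [t [f [p id]]]] )]] ** [t [f [p id]]]]]]

9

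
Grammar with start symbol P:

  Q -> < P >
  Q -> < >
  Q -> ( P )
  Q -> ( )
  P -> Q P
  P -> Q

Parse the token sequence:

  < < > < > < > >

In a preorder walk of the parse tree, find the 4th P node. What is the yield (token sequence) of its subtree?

< >

[P [Q < [P [Q < >] [P [Q < >] [P [Q < >]]]] >]]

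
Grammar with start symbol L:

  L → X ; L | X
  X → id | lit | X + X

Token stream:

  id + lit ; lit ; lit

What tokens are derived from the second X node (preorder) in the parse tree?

[L [X [X id] + [X lit]] ; [L [X lit] ; [L [X lit]]]]

id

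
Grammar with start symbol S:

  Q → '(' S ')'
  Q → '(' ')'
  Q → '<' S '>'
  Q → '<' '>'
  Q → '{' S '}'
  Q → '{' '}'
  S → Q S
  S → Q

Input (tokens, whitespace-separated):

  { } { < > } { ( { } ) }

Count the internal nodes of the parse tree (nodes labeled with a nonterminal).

[S [Q { }] [S [Q { [S [Q < >]] }] [S [Q { [S [Q ( [S [Q { }]] )]] }]]]]

12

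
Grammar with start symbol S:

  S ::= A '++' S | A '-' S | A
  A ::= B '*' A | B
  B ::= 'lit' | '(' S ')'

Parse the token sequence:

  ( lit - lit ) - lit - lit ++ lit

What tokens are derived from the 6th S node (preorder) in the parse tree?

lit

[S [A [B ( [S [A [B lit]] - [S [A [B lit]]]] )]] - [S [A [B lit]] - [S [A [B lit]] ++ [S [A [B lit]]]]]]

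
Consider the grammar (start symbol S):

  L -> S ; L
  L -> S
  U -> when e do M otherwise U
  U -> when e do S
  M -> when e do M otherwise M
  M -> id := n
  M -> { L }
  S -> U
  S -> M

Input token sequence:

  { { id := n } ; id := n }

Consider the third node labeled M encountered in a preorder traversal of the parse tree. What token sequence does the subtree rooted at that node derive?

id := n

[S [M { [L [S [M { [L [S [M id := n]]] }]] ; [L [S [M id := n]]]] }]]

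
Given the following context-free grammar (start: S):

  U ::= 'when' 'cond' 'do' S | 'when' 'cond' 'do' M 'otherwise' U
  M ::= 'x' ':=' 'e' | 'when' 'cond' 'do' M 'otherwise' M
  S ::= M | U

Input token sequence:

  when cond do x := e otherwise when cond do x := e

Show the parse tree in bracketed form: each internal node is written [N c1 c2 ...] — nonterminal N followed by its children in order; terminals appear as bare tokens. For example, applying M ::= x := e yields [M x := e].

[S [U when cond do [M x := e] otherwise [U when cond do [S [M x := e]]]]]

S
U
when cond do M otherwise U
when cond do x := e otherwise U
when cond do x := e otherwise when cond do S
when cond do x := e otherwise when cond do M
when cond do x := e otherwise when cond do x := e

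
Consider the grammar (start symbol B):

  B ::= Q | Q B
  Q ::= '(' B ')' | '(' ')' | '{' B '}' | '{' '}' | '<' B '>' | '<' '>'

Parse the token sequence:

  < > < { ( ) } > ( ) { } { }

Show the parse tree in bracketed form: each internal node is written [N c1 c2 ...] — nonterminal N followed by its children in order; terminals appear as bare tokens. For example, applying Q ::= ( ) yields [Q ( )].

[B [Q < >] [B [Q < [B [Q { [B [Q ( )]] }]] >] [B [Q ( )] [B [Q { }] [B [Q { }]]]]]]

B
Q B
< > B
< > Q B
< > < B > B
< > < Q > B
< > < { B } > B
< > < { Q } > B
< > < { ( ) } > B
< > < { ( ) } > Q B
< > < { ( ) } > ( ) B
< > < { ( ) } > ( ) Q B
< > < { ( ) } > ( ) { } B
< > < { ( ) } > ( ) { } Q
< > < { ( ) } > ( ) { } { }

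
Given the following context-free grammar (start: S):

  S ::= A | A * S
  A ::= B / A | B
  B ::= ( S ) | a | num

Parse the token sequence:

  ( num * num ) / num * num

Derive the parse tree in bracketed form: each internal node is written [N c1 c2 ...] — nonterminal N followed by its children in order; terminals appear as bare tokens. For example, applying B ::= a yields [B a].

[S [A [B ( [S [A [B num]] * [S [A [B num]]]] )] / [A [B num]]] * [S [A [B num]]]]

S
A * S
B / A * S
( S ) / A * S
( A * S ) / A * S
( B * S ) / A * S
( num * S ) / A * S
( num * A ) / A * S
( num * B ) / A * S
( num * num ) / A * S
( num * num ) / B * S
( num * num ) / num * S
( num * num ) / num * A
( num * num ) / num * B
( num * num ) / num * num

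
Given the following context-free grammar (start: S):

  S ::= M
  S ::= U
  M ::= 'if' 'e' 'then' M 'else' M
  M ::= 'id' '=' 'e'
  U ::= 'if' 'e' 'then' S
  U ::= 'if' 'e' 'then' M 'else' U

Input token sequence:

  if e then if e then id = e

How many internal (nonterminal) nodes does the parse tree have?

[S [U if e then [S [U if e then [S [M id = e]]]]]]

6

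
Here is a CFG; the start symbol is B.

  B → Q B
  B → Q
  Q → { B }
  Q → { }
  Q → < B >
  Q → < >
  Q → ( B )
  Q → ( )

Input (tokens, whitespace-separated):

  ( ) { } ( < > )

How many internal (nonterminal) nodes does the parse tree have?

[B [Q ( )] [B [Q { }] [B [Q ( [B [Q < >]] )]]]]

8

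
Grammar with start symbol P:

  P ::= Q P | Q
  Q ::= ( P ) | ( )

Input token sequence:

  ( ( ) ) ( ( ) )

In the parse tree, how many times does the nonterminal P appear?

[P [Q ( [P [Q ( )]] )] [P [Q ( [P [Q ( )]] )]]]

4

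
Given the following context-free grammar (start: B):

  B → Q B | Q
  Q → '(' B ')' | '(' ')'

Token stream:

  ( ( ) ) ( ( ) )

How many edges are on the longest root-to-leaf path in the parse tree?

5

[B [Q ( [B [Q ( )]] )] [B [Q ( [B [Q ( )]] )]]]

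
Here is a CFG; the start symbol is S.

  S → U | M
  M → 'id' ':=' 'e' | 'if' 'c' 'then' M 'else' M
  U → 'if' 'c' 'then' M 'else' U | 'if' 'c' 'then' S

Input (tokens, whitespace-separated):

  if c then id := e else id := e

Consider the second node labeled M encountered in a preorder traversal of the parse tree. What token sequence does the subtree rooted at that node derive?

id := e

[S [M if c then [M id := e] else [M id := e]]]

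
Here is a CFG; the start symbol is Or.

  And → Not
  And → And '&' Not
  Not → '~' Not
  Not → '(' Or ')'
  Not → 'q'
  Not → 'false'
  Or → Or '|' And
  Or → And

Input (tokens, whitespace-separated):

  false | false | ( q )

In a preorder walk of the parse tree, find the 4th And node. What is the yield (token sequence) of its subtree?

q

[Or [Or [Or [And [Not false]]] | [And [Not false]]] | [And [Not ( [Or [And [Not q]]] )]]]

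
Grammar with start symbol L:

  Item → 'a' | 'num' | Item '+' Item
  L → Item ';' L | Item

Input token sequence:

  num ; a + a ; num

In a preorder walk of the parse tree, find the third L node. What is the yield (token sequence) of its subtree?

[L [Item num] ; [L [Item [Item a] + [Item a]] ; [L [Item num]]]]

num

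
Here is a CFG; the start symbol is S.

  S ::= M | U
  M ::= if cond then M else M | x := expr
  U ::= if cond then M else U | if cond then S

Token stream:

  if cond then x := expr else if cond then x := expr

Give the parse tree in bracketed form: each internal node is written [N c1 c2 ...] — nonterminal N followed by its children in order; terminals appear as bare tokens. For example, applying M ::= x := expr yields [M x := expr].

S
U
if cond then M else U
if cond then x := expr else U
if cond then x := expr else if cond then S
if cond then x := expr else if cond then M
if cond then x := expr else if cond then x := expr

[S [U if cond then [M x := expr] else [U if cond then [S [M x := expr]]]]]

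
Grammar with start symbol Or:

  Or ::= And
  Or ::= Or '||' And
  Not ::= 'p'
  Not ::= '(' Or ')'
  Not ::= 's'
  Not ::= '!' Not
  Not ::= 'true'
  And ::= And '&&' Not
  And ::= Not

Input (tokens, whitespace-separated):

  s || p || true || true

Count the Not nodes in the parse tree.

[Or [Or [Or [Or [And [Not s]]] || [And [Not p]]] || [And [Not true]]] || [And [Not true]]]

4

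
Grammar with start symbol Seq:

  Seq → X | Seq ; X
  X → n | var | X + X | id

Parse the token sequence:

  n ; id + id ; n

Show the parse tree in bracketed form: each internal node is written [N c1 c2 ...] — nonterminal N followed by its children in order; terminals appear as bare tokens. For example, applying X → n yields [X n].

Seq
Seq ; X
Seq ; X ; X
X ; X ; X
n ; X ; X
n ; X + X ; X
n ; id + X ; X
n ; id + id ; X
n ; id + id ; n

[Seq [Seq [Seq [X n]] ; [X [X id] + [X id]]] ; [X n]]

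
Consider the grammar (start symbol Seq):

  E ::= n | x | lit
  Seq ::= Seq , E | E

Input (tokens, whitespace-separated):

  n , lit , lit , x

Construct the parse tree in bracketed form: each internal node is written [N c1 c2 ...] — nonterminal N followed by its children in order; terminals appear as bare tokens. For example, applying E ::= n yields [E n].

[Seq [Seq [Seq [Seq [E n]] , [E lit]] , [E lit]] , [E x]]

Seq
Seq , E
Seq , E , E
Seq , E , E , E
E , E , E , E
n , E , E , E
n , lit , E , E
n , lit , lit , E
n , lit , lit , x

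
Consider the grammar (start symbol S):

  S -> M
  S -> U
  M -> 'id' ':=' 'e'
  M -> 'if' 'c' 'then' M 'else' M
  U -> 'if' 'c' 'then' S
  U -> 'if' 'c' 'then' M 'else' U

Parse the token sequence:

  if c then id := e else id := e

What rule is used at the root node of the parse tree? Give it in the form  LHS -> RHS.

[S [M if c then [M id := e] else [M id := e]]]

S -> M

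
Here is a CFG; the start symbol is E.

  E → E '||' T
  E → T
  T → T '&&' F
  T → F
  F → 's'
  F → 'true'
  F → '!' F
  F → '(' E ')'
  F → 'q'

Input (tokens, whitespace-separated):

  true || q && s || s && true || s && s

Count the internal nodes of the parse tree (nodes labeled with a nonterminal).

18

[E [E [E [E [T [F true]]] || [T [T [F q]] && [F s]]] || [T [T [F s]] && [F true]]] || [T [T [F s]] && [F s]]]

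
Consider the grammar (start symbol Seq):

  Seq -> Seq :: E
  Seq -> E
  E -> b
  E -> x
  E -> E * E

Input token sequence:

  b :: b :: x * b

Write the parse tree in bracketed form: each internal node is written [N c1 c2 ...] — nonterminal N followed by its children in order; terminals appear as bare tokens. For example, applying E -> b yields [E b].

Seq
Seq :: E
Seq :: E :: E
E :: E :: E
b :: E :: E
b :: b :: E
b :: b :: E * E
b :: b :: x * E
b :: b :: x * b

[Seq [Seq [Seq [E b]] :: [E b]] :: [E [E x] * [E b]]]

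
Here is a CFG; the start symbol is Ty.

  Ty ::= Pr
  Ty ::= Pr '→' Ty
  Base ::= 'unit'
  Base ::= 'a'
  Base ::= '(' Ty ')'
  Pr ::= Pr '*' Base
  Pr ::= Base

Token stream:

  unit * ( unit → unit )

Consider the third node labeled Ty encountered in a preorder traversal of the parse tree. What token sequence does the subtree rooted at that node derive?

unit

[Ty [Pr [Pr [Base unit]] * [Base ( [Ty [Pr [Base unit]] → [Ty [Pr [Base unit]]]] )]]]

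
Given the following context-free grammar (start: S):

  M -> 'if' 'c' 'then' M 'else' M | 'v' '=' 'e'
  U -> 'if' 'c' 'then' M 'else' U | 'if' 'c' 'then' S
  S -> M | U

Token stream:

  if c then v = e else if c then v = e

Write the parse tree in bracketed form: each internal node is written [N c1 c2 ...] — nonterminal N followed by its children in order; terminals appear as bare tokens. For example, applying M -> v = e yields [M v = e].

S
U
if c then M else U
if c then v = e else U
if c then v = e else if c then S
if c then v = e else if c then M
if c then v = e else if c then v = e

[S [U if c then [M v = e] else [U if c then [S [M v = e]]]]]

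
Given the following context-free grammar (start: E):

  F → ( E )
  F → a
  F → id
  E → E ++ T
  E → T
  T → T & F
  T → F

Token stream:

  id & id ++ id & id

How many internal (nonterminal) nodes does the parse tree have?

10

[E [E [T [T [F id]] & [F id]]] ++ [T [T [F id]] & [F id]]]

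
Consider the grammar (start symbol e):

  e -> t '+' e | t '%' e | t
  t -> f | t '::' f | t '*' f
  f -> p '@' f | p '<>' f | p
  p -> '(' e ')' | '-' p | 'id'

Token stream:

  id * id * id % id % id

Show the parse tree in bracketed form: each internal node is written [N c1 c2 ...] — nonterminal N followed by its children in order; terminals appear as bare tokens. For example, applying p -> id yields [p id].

[e [t [t [t [f [p id]]] * [f [p id]]] * [f [p id]]] % [e [t [f [p id]]] % [e [t [f [p id]]]]]]

e
t % e
t * f % e
t * f * f % e
f * f * f % e
p * f * f % e
id * f * f % e
id * p * f % e
id * id * f % e
id * id * p % e
id * id * id % e
id * id * id % t % e
id * id * id % f % e
id * id * id % p % e
id * id * id % id % e
id * id * id % id % t
id * id * id % id % f
id * id * id % id % p
id * id * id % id % id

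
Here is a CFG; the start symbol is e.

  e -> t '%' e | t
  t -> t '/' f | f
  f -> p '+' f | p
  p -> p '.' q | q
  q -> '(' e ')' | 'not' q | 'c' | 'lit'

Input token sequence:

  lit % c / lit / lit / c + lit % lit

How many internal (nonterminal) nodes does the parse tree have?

30

[e [t [f [p [q lit]]]] % [e [t [t [t [t [f [p [q c]]]] / [f [p [q lit]]]] / [f [p [q lit]]]] / [f [p [q c]] + [f [p [q lit]]]]] % [e [t [f [p [q lit]]]]]]]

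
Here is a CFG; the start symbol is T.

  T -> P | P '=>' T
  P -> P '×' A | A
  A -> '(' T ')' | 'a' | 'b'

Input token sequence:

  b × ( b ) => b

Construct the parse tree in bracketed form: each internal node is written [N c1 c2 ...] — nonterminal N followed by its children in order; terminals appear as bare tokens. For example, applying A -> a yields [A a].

[T [P [P [A b]] × [A ( [T [P [A b]]] )]] => [T [P [A b]]]]

T
P => T
P × A => T
A × A => T
b × A => T
b × ( T ) => T
b × ( P ) => T
b × ( A ) => T
b × ( b ) => T
b × ( b ) => P
b × ( b ) => A
b × ( b ) => b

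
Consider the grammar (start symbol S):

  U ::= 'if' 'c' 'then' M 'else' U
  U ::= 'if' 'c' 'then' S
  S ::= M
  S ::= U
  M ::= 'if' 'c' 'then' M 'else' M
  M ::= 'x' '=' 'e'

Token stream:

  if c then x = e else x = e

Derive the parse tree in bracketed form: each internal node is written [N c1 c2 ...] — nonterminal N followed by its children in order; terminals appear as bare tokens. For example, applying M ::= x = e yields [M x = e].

S
M
if c then M else M
if c then x = e else M
if c then x = e else x = e

[S [M if c then [M x = e] else [M x = e]]]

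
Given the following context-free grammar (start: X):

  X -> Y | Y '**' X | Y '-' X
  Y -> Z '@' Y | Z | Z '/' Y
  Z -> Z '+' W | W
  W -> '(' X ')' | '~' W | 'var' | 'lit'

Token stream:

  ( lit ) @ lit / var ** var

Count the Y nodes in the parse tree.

5

[X [Y [Z [W ( [X [Y [Z [W lit]]]] )]] @ [Y [Z [W lit]] / [Y [Z [W var]]]]] ** [X [Y [Z [W var]]]]]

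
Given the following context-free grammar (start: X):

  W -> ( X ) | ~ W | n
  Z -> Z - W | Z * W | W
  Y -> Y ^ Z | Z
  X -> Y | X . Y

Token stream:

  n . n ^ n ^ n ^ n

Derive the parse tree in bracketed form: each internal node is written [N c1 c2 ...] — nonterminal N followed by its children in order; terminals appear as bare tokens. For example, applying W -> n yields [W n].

X
X . Y
Y . Y
Z . Y
W . Y
n . Y
n . Y ^ Z
n . Y ^ Z ^ Z
n . Y ^ Z ^ Z ^ Z
n . Z ^ Z ^ Z ^ Z
n . W ^ Z ^ Z ^ Z
n . n ^ Z ^ Z ^ Z
n . n ^ W ^ Z ^ Z
n . n ^ n ^ Z ^ Z
n . n ^ n ^ W ^ Z
n . n ^ n ^ n ^ Z
n . n ^ n ^ n ^ W
n . n ^ n ^ n ^ n

[X [X [Y [Z [W n]]]] . [Y [Y [Y [Y [Z [W n]]] ^ [Z [W n]]] ^ [Z [W n]]] ^ [Z [W n]]]]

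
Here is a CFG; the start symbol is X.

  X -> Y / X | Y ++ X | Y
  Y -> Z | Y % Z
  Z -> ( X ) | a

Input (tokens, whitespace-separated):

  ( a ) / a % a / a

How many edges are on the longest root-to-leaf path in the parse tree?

[X [Y [Z ( [X [Y [Z a]]] )]] / [X [Y [Y [Z a]] % [Z a]] / [X [Y [Z a]]]]]

6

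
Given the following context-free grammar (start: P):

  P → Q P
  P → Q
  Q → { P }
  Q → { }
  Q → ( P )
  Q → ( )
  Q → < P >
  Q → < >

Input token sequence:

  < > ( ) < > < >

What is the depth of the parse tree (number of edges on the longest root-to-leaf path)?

[P [Q < >] [P [Q ( )] [P [Q < >] [P [Q < >]]]]]

5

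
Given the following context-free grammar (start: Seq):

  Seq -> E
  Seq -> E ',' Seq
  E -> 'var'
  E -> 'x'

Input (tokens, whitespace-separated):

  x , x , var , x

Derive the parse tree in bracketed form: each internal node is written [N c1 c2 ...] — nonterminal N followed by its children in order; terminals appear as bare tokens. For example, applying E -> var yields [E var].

Seq
E , Seq
x , Seq
x , E , Seq
x , x , Seq
x , x , E , Seq
x , x , var , Seq
x , x , var , E
x , x , var , x

[Seq [E x] , [Seq [E x] , [Seq [E var] , [Seq [E x]]]]]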